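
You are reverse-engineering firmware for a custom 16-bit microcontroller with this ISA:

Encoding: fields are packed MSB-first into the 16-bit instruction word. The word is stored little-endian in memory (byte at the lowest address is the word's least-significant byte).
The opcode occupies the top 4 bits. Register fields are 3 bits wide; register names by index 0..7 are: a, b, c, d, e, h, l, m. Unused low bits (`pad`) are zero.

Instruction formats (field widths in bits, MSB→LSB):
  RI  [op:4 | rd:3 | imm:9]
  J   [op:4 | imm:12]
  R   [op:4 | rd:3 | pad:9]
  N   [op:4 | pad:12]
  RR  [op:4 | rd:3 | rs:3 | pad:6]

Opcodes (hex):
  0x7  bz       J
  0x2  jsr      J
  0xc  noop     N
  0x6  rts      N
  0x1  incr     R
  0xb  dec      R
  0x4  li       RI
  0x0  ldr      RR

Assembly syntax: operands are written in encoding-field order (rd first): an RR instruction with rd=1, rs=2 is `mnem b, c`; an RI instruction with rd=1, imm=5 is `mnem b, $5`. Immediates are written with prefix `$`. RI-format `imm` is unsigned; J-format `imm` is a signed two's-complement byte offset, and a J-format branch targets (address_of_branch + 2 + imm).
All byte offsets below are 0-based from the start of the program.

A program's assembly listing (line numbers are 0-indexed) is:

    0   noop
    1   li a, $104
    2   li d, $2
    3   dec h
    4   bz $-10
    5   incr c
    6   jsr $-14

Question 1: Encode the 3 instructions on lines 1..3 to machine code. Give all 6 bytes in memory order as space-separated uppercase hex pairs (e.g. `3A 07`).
68 40 02 46 00 BA

1. li fields op=0x4:4|rd=0:3|imm=104:9 → word 4068h → 68 40
2. li fields op=0x4:4|rd=3:3|imm=2:9 → word 4602h → 02 46
3. dec fields op=0xb:4|rd=5:3|pad=0:9 → word ba00h → 00 ba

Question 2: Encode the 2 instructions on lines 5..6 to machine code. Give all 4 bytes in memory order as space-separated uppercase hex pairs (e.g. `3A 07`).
00 14 F2 2F

line 5 (incr): pack op=0x1:4|rd=2:3|pad=0:9 = 0x1400; little→ 00 14
line 6 (jsr): pack op=0x2:4|imm=-14:12 = 0x2ff2; little→ f2 2f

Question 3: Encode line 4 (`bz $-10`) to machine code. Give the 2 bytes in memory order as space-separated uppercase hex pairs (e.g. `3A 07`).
F6 7F

line 4 (bz): pack op=0x7:4|imm=-10:12 = 0x7ff6; little→ f6 7f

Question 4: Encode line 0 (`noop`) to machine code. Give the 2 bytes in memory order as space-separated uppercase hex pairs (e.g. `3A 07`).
00 C0

0. noop fields op=0xc:4|pad=0:12 → word c000h → 00 c0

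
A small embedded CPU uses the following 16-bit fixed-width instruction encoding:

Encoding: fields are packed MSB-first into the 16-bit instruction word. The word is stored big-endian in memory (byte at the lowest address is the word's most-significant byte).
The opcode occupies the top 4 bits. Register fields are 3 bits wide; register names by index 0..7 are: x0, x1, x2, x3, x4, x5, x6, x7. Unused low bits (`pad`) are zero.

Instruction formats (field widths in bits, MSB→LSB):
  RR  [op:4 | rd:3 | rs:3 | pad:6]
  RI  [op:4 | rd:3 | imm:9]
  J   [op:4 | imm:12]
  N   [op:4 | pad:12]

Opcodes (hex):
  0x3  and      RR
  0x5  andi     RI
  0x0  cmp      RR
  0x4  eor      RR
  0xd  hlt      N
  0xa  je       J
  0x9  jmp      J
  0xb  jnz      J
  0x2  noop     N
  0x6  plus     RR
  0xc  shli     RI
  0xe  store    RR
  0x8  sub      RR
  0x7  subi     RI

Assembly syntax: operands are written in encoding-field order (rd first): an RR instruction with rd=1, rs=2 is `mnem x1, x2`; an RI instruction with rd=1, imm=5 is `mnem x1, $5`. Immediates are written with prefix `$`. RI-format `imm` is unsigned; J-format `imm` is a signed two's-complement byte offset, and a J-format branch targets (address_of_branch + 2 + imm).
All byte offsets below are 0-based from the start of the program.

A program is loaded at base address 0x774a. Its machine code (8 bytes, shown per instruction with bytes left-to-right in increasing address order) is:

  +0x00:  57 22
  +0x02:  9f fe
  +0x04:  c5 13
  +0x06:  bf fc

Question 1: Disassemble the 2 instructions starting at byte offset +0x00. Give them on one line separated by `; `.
@+00  big-endian(57 22) = 0x5722
  op=0x5722>>12=0x5 ⇒ andi (RI)
  rd: (w>>9)&0x7=0x3 → x3
  imm: (w>>0)&0x1ff=0x122 → $290
@+02  big-endian(9f fe) = 0x9ffe
  op=0x9ffe>>12=0x9 ⇒ jmp (J)
  imm: (w>>0)&0xfff=0xffe (s12→-2) → $-2

andi x3, $290; jmp $-2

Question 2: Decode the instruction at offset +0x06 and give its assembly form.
jnz $-4

[06] bf fc → 0xbffc
  op=0xbffc>>12=0xb ⇒ jnz (J)
  imm@[11:0]=0xffc (s12→-4) ⇒ $-4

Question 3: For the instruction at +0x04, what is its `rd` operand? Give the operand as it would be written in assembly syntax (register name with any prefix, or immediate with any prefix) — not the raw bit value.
@+04  big-endian(c5 13) = 0xc513
  opcode bits[15:12]=0xc: shli/RI
  [11:9] rd=2 = x2
  [8:0] imm=275 = $275

x2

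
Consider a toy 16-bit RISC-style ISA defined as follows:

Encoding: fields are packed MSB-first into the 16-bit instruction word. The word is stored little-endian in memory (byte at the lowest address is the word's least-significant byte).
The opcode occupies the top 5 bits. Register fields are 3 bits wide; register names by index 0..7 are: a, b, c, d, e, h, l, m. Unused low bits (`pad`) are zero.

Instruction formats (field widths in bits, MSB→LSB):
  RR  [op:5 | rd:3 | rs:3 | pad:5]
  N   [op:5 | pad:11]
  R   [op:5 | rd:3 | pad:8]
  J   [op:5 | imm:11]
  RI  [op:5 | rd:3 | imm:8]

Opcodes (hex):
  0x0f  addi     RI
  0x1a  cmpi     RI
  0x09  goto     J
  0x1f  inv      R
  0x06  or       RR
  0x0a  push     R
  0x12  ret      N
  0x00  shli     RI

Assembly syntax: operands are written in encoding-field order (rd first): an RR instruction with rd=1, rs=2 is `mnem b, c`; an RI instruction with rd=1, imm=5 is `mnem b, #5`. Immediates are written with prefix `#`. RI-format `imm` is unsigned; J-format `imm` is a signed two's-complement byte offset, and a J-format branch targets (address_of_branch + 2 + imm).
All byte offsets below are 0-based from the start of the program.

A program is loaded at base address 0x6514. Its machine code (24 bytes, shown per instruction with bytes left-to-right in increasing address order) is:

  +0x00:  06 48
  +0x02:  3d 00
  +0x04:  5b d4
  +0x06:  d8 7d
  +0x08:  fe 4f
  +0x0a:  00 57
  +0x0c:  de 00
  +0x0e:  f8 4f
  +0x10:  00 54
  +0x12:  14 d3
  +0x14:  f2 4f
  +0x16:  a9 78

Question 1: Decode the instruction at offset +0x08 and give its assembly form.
@+08  little-endian(fe 4f) = 0x4ffe
  op=0x4ffe>>11=0x9 ⇒ goto (J)
  imm: (w>>0)&0x7ff=0x7fe (s11→-2) → #-2

goto #-2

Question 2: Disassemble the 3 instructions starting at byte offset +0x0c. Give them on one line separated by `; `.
+0x0c: de 00 ⇒ word 0x00de (little)
  opcode bits[15:11]=0x0: shli/RI
  rd@[10:8]=0x0 ⇒ a
  imm@[7:0]=0xde ⇒ #222
+0x0e: f8 4f ⇒ word 0x4ff8 (little)
  opcode bits[15:11]=0x9: goto/J
  imm@[10:0]=0x7f8 (s11→-8) ⇒ #-8
+0x10: 00 54 ⇒ word 0x5400 (little)
  opcode bits[15:11]=0xa: push/R
  rd@[10:8]=0x4 ⇒ e

shli a, #222; goto #-8; push e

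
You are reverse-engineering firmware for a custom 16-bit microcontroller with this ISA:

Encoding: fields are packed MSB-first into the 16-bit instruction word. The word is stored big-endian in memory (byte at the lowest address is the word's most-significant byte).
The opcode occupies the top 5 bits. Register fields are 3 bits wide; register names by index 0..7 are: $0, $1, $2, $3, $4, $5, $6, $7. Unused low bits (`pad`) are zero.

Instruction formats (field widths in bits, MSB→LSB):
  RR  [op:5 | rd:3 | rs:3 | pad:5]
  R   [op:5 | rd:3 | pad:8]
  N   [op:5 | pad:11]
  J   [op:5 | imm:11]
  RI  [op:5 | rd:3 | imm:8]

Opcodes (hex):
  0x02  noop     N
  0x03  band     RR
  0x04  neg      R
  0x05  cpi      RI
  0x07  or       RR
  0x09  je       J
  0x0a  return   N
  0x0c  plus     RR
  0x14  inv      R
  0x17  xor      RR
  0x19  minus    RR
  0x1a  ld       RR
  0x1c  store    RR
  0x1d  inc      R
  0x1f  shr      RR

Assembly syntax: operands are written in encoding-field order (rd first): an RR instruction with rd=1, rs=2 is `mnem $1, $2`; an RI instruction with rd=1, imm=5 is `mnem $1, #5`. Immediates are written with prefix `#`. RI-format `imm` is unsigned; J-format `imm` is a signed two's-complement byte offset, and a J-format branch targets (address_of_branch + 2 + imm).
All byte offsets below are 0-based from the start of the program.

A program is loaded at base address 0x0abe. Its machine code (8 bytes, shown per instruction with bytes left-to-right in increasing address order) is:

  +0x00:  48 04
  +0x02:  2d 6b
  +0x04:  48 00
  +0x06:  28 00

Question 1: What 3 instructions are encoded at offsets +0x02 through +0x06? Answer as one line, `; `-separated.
[02] 2d 6b → 0x2d6b
  op=0x2d6b>>11=0x5 ⇒ cpi (RI)
  rd: (w>>8)&0x7=0x5 → $5
  imm: (w>>0)&0xff=0x6b → #107
[04] 48 00 → 0x4800
  op=0x4800>>11=0x9 ⇒ je (J)
  imm: (w>>0)&0x7ff=0x0 → #0
[06] 28 00 → 0x2800
  op=0x2800>>11=0x5 ⇒ cpi (RI)
  rd: (w>>8)&0x7=0x0 → $0
  imm: (w>>0)&0xff=0x0 → #0

cpi $5, #107; je #0; cpi $0, #0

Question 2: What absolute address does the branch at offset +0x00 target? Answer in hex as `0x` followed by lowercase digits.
0x0ac4

off 0x00: read 48 04 as big → 0x4804
  top 5b → 0x9 → je [J]
  imm@[10:0]=0x4 ⇒ #4
  target = base 0x0abe + off 0x00 + 2 + imm 4 = 0x0ac4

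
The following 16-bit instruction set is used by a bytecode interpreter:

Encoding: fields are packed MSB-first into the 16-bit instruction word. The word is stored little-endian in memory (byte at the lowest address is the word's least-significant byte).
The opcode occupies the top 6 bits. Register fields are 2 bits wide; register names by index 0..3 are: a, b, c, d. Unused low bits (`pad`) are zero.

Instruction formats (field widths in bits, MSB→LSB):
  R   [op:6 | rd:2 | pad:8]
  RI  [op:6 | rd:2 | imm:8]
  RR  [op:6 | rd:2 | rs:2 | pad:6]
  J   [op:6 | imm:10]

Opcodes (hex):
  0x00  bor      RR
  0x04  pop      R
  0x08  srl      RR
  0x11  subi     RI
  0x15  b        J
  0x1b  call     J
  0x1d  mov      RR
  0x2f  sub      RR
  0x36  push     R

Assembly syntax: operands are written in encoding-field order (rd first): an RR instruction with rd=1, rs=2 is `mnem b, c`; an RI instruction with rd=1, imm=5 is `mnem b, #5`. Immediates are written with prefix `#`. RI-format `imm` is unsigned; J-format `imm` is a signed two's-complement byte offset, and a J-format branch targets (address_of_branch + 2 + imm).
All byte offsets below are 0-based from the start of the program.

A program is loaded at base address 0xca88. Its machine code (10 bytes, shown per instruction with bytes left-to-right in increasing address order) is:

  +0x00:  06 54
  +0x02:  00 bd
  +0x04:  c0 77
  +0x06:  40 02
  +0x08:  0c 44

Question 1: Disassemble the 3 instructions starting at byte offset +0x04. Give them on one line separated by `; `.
[04] c0 77 → 0x77c0
  top 6b → 0x1d → mov [RR]
  [9:8] rd=3 = d
  [7:6] rs=3 = d
[06] 40 02 → 0x0240
  top 6b → 0x0 → bor [RR]
  [9:8] rd=2 = c
  [7:6] rs=1 = b
[08] 0c 44 → 0x440c
  top 6b → 0x11 → subi [RI]
  [9:8] rd=0 = a
  [7:0] imm=12 = #12

mov d, d; bor c, b; subi a, #12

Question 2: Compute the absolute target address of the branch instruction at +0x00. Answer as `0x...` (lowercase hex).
0xca90

@+00  little-endian(06 54) = 0x5406
  top 6b → 0x15 → b [J]
  imm: (w>>0)&0x3ff=0x6 → #6
  target = base 0xca88 + off 0x00 + 2 + imm 6 = 0xca90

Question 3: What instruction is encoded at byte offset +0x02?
sub b, a

[02] 00 bd → 0xbd00
  opcode bits[15:10]=0x2f: sub/RR
  rd@[9:8]=0x1 ⇒ b
  rs@[7:6]=0x0 ⇒ a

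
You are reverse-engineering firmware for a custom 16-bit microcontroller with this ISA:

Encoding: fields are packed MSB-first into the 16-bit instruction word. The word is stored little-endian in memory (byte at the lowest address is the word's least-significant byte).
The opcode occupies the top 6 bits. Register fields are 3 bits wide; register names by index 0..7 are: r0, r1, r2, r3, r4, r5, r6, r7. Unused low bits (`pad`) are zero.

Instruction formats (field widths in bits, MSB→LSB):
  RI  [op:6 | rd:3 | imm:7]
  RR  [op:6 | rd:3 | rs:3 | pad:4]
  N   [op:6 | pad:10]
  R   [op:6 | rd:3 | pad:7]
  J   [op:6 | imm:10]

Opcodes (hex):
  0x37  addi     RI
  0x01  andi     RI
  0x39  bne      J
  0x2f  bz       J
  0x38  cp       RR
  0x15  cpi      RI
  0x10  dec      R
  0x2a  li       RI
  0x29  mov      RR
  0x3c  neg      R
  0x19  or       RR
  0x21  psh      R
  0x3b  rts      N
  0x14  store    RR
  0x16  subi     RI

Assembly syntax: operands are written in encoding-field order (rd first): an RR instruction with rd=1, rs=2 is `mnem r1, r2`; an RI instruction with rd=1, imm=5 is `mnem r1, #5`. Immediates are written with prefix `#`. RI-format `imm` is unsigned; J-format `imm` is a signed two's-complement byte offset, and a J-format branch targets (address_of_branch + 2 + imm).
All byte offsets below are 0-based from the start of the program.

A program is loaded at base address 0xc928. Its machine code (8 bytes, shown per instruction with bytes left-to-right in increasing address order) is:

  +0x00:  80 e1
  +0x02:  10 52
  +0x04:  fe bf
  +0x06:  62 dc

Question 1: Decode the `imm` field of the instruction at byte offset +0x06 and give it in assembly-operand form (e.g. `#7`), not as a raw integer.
+0x06: 62 dc ⇒ word 0xdc62 (little)
  op=0xdc62>>10=0x37 ⇒ addi (RI)
  rd@[9:7]=0x0 ⇒ r0
  imm@[6:0]=0x62 ⇒ #98

#98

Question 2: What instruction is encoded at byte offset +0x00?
cp r3, r0

[00] 80 e1 → 0xe180
  op=0xe180>>10=0x38 ⇒ cp (RR)
  rd@[9:7]=0x3 ⇒ r3
  rs@[6:4]=0x0 ⇒ r0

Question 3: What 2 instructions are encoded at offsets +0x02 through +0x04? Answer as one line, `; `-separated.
+0x02: 10 52 ⇒ word 0x5210 (little)
  opcode bits[15:10]=0x14: store/RR
  rd@[9:7]=0x4 ⇒ r4
  rs@[6:4]=0x1 ⇒ r1
+0x04: fe bf ⇒ word 0xbffe (little)
  opcode bits[15:10]=0x2f: bz/J
  imm@[9:0]=0x3fe (s10→-2) ⇒ #-2

store r4, r1; bz #-2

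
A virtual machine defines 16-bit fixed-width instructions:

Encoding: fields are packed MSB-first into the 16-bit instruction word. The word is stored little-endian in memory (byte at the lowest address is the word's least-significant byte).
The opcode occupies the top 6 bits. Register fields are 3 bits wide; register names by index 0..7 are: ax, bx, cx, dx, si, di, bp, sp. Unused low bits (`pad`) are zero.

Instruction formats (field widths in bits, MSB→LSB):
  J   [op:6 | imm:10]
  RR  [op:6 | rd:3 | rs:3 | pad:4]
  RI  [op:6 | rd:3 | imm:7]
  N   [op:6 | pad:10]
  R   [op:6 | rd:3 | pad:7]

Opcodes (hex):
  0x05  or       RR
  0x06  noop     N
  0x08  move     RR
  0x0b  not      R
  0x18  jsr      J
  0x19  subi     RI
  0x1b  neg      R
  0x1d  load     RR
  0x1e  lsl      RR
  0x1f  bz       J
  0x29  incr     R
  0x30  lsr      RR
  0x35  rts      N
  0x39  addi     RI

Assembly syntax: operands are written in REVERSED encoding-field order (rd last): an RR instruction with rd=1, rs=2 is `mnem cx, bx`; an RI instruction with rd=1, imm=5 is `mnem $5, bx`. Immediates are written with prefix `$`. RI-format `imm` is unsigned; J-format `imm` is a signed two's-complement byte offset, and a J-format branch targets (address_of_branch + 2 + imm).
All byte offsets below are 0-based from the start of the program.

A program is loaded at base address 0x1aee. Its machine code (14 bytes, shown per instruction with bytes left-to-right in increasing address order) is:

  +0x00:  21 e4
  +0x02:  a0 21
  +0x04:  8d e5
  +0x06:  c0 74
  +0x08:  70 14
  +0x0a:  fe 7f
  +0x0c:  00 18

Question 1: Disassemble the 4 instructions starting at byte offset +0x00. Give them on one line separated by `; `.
addi $33, ax; move cx, dx; addi $13, dx; load si, bx

[00] 21 e4 → 0xe421
  op=0xe421>>10=0x39 ⇒ addi (RI)
  [9:7] rd=0 = ax
  [6:0] imm=33 = $33
[02] a0 21 → 0x21a0
  op=0x21a0>>10=0x8 ⇒ move (RR)
  [9:7] rd=3 = dx
  [6:4] rs=2 = cx
[04] 8d e5 → 0xe58d
  op=0xe58d>>10=0x39 ⇒ addi (RI)
  [9:7] rd=3 = dx
  [6:0] imm=13 = $13
[06] c0 74 → 0x74c0
  op=0x74c0>>10=0x1d ⇒ load (RR)
  [9:7] rd=1 = bx
  [6:4] rs=4 = si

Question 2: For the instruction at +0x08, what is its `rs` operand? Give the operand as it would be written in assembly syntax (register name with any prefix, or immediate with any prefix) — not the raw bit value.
sp

off 0x08: read 70 14 as little → 0x1470
  top 6b → 0x5 → or [RR]
  rd@[9:7]=0x0 ⇒ ax
  rs@[6:4]=0x7 ⇒ sp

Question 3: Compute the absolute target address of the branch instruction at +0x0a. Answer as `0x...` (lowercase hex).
off 0x0a: read fe 7f as little → 0x7ffe
  top 6b → 0x1f → bz [J]
  imm: (w>>0)&0x3ff=0x3fe (s10→-2) → $-2
  target = base 0x1aee + off 0x0a + 2 + imm -2 = 0x1af8

0x1af8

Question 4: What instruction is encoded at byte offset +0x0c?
+0x0c: 00 18 ⇒ word 0x1800 (little)
  opcode bits[15:10]=0x6: noop/N

noop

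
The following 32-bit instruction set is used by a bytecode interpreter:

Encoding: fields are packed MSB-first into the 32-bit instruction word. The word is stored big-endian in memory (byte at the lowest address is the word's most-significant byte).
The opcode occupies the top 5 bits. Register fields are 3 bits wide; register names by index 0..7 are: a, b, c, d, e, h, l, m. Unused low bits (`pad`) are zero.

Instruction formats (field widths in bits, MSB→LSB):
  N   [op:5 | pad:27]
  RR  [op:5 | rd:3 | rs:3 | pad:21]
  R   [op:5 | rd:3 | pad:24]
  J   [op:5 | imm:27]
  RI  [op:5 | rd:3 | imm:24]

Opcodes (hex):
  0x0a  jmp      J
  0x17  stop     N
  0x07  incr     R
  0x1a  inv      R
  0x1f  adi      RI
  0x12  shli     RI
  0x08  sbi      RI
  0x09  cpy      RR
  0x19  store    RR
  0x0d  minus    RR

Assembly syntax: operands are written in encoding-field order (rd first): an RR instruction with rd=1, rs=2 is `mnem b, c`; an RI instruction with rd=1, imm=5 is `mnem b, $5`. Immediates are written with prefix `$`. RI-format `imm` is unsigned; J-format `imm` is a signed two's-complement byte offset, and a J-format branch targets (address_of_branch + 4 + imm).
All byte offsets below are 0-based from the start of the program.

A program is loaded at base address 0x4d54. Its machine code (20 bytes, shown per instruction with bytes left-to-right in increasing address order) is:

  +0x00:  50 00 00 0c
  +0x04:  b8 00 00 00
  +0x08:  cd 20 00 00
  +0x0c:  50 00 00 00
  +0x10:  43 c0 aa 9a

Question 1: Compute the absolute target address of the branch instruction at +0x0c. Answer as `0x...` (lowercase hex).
off 0x0c: read 50 00 00 00 as big → 0x50000000
  top 5b → 0xa → jmp [J]
  imm: (w>>0)&0x7ffffff=0x0 → $0
  target = base 0x4d54 + off 0x0c + 4 + imm 0 = 0x4d64

0x4d64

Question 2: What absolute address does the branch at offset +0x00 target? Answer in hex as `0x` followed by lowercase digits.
+0x00: 50 00 00 0c ⇒ word 0x5000000c (big)
  op=0x5000000c>>27=0xa ⇒ jmp (J)
  imm: (w>>0)&0x7ffffff=0xc → $12
  target = base 0x4d54 + off 0x00 + 4 + imm 12 = 0x4d64

0x4d64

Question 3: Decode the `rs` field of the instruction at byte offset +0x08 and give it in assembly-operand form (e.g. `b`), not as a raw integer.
@+08  big-endian(cd 20 00 00) = 0xcd200000
  top 5b → 0x19 → store [RR]
  rd@[26:24]=0x5 ⇒ h
  rs@[23:21]=0x1 ⇒ b

b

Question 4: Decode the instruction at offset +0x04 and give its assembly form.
stop

@+04  big-endian(b8 00 00 00) = 0xb8000000
  opcode bits[31:27]=0x17: stop/N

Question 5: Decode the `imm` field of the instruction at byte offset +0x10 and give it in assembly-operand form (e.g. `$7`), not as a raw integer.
$12626586

[10] 43 c0 aa 9a → 0x43c0aa9a
  opcode bits[31:27]=0x8: sbi/RI
  rd@[26:24]=0x3 ⇒ d
  imm@[23:0]=0xc0aa9a ⇒ $12626586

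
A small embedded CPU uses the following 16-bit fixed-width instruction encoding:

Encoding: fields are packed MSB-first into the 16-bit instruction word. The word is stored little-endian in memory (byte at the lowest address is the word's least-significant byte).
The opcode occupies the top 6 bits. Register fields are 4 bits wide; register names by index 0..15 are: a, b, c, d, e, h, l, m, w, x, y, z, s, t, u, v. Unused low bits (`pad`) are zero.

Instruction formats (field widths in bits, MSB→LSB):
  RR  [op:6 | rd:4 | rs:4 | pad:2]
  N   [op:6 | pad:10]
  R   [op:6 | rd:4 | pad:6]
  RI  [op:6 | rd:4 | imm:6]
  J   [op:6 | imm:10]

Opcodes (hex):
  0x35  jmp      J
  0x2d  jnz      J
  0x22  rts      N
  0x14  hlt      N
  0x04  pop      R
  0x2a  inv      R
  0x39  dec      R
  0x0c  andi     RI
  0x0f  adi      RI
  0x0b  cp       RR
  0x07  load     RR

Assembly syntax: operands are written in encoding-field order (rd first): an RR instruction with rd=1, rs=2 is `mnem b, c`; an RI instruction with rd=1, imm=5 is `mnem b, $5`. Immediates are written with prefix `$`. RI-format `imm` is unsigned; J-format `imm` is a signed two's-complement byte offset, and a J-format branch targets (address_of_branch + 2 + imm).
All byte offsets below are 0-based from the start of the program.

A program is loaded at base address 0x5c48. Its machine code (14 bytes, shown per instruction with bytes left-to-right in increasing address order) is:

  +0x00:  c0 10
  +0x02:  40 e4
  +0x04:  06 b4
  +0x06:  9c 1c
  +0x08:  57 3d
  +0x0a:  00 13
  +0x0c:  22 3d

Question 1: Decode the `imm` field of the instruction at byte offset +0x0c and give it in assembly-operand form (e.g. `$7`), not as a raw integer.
+0x0c: 22 3d ⇒ word 0x3d22 (little)
  top 6b → 0xf → adi [RI]
  rd@[9:6]=0x4 ⇒ e
  imm@[5:0]=0x22 ⇒ $34

$34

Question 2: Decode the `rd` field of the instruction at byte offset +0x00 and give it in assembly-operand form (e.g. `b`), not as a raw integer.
[00] c0 10 → 0x10c0
  op=0x10c0>>10=0x4 ⇒ pop (R)
  rd: (w>>6)&0xf=0x3 → d

d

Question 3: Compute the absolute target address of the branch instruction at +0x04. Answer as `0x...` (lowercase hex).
off 0x04: read 06 b4 as little → 0xb406
  op=0xb406>>10=0x2d ⇒ jnz (J)
  imm@[9:0]=0x6 ⇒ $6
  target = base 0x5c48 + off 0x04 + 2 + imm 6 = 0x5c54

0x5c54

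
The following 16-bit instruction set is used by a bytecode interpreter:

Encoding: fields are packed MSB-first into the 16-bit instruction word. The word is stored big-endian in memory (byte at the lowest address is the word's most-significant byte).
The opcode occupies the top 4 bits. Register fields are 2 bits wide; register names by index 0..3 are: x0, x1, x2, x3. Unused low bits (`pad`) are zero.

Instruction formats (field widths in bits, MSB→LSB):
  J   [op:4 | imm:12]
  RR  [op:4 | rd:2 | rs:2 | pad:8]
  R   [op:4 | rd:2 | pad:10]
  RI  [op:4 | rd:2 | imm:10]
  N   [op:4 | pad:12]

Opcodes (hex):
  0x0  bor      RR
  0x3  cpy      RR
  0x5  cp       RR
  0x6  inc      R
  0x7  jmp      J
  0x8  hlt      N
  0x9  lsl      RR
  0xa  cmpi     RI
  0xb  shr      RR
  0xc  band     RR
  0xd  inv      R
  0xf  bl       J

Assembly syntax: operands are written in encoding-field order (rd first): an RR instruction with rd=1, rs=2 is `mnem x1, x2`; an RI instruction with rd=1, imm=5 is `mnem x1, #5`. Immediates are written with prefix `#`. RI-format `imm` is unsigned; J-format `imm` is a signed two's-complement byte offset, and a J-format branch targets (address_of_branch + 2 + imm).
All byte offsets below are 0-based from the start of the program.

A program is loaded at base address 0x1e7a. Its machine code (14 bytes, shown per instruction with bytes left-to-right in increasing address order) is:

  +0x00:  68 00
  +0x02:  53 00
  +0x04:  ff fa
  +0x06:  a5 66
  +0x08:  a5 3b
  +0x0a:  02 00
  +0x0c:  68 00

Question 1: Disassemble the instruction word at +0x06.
off 0x06: read a5 66 as big → 0xa566
  op=0xa566>>12=0xa ⇒ cmpi (RI)
  rd@[11:10]=0x1 ⇒ x1
  imm@[9:0]=0x166 ⇒ #358

cmpi x1, #358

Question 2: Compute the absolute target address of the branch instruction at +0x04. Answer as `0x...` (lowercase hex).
0x1e7a

[04] ff fa → 0xfffa
  op=0xfffa>>12=0xf ⇒ bl (J)
  imm@[11:0]=0xffa (s12→-6) ⇒ #-6
  target = base 0x1e7a + off 0x04 + 2 + imm -6 = 0x1e7a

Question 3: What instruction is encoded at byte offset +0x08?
off 0x08: read a5 3b as big → 0xa53b
  op=0xa53b>>12=0xa ⇒ cmpi (RI)
  [11:10] rd=1 = x1
  [9:0] imm=315 = #315

cmpi x1, #315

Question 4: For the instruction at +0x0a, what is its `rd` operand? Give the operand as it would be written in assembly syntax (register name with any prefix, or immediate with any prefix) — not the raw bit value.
x0

[0a] 02 00 → 0x0200
  top 4b → 0x0 → bor [RR]
  rd: (w>>10)&0x3=0x0 → x0
  rs: (w>>8)&0x3=0x2 → x2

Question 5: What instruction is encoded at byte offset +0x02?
cp x0, x3

[02] 53 00 → 0x5300
  opcode bits[15:12]=0x5: cp/RR
  rd@[11:10]=0x0 ⇒ x0
  rs@[9:8]=0x3 ⇒ x3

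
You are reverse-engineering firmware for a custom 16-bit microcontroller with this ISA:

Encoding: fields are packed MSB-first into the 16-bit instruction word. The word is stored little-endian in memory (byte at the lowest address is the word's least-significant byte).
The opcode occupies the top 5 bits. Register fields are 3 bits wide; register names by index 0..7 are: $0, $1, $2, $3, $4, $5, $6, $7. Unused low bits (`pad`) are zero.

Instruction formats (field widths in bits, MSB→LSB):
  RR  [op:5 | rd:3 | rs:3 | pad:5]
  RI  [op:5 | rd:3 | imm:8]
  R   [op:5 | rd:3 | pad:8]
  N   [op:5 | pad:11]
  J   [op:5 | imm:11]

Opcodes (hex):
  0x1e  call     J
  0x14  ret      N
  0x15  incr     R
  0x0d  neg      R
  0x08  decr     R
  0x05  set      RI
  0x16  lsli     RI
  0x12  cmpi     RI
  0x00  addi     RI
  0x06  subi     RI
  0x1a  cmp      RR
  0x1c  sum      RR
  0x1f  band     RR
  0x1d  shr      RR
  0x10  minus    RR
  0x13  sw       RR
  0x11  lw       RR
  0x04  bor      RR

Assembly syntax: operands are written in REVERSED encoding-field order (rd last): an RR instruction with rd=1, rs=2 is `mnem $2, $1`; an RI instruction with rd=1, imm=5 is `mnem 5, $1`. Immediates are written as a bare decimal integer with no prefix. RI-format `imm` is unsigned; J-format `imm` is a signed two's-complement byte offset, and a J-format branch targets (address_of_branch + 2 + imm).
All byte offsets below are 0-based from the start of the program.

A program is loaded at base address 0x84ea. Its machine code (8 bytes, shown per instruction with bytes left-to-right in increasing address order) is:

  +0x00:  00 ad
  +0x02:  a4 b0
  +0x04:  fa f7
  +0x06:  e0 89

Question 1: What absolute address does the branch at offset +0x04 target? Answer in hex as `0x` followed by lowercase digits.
0x84ea

+0x04: fa f7 ⇒ word 0xf7fa (little)
  top 5b → 0x1e → call [J]
  imm@[10:0]=0x7fa (s11→-6) ⇒ -6
  target = base 0x84ea + off 0x04 + 2 + imm -6 = 0x84ea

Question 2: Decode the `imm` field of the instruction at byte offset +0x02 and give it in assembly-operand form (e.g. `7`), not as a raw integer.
164

+0x02: a4 b0 ⇒ word 0xb0a4 (little)
  top 5b → 0x16 → lsli [RI]
  [10:8] rd=0 = $0
  [7:0] imm=164 = 164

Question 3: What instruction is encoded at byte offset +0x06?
lw $7, $1

@+06  little-endian(e0 89) = 0x89e0
  opcode bits[15:11]=0x11: lw/RR
  rd: (w>>8)&0x7=0x1 → $1
  rs: (w>>5)&0x7=0x7 → $7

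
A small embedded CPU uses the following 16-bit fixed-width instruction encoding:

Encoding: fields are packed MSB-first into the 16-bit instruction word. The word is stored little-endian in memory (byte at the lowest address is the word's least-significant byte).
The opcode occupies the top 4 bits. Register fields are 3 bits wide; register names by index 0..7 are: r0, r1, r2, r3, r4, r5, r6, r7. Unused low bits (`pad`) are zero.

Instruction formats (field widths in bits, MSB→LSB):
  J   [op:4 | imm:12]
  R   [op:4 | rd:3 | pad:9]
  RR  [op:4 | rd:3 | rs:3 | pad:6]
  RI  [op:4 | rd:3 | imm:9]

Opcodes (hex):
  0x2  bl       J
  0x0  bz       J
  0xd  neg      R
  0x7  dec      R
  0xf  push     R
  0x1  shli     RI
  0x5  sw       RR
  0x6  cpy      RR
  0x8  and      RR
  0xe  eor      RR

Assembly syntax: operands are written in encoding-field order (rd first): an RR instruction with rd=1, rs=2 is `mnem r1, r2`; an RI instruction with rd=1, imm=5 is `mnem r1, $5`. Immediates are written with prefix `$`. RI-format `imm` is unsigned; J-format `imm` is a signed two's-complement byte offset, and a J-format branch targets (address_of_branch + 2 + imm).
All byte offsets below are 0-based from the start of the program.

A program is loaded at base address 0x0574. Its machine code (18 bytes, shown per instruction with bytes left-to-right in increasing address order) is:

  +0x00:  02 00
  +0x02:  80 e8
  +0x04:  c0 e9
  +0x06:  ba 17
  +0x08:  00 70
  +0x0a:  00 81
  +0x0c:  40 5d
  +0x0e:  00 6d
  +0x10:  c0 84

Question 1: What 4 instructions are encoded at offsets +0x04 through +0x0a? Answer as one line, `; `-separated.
eor r4, r7; shli r3, $442; dec r0; and r0, r4

+0x04: c0 e9 ⇒ word 0xe9c0 (little)
  top 4b → 0xe → eor [RR]
  rd: (w>>9)&0x7=0x4 → r4
  rs: (w>>6)&0x7=0x7 → r7
+0x06: ba 17 ⇒ word 0x17ba (little)
  top 4b → 0x1 → shli [RI]
  rd: (w>>9)&0x7=0x3 → r3
  imm: (w>>0)&0x1ff=0x1ba → $442
+0x08: 00 70 ⇒ word 0x7000 (little)
  top 4b → 0x7 → dec [R]
  rd: (w>>9)&0x7=0x0 → r0
+0x0a: 00 81 ⇒ word 0x8100 (little)
  top 4b → 0x8 → and [RR]
  rd: (w>>9)&0x7=0x0 → r0
  rs: (w>>6)&0x7=0x4 → r4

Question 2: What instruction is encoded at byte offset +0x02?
+0x02: 80 e8 ⇒ word 0xe880 (little)
  opcode bits[15:12]=0xe: eor/RR
  [11:9] rd=4 = r4
  [8:6] rs=2 = r2

eor r4, r2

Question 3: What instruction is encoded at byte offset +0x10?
[10] c0 84 → 0x84c0
  top 4b → 0x8 → and [RR]
  rd: (w>>9)&0x7=0x2 → r2
  rs: (w>>6)&0x7=0x3 → r3

and r2, r3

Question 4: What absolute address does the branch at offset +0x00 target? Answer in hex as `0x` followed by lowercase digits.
0x0578

off 0x00: read 02 00 as little → 0x0002
  opcode bits[15:12]=0x0: bz/J
  [11:0] imm=2 = $2
  target = base 0x0574 + off 0x00 + 2 + imm 2 = 0x0578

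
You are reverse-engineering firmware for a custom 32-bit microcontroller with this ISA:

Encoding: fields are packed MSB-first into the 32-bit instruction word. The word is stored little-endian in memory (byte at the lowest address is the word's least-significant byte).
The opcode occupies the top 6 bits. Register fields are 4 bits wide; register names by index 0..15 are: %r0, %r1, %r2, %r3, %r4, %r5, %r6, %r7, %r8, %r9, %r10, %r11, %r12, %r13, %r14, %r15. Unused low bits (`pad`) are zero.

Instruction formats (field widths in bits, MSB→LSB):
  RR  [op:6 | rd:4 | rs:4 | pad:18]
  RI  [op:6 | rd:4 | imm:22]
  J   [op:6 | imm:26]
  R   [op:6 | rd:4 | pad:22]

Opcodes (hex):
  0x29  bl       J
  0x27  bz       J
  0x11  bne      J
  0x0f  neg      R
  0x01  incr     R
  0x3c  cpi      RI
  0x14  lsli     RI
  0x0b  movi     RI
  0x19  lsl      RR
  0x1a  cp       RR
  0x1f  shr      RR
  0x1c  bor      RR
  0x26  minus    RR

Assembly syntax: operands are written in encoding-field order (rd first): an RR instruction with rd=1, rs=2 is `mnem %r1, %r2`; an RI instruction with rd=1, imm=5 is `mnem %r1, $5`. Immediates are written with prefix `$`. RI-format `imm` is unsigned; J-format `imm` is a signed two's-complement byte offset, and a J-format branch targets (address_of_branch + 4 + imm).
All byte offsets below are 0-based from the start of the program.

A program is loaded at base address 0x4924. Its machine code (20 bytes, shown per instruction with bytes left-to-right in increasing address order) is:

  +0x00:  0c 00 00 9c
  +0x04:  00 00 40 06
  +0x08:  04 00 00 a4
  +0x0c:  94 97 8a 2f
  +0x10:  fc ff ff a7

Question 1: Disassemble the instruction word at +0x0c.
+0x0c: 94 97 8a 2f ⇒ word 0x2f8a9794 (little)
  opcode bits[31:26]=0xb: movi/RI
  [25:22] rd=14 = %r14
  [21:0] imm=694164 = $694164

movi %r14, $694164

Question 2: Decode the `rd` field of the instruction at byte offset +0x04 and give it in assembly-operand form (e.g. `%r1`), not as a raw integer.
[04] 00 00 40 06 → 0x06400000
  opcode bits[31:26]=0x1: incr/R
  [25:22] rd=9 = %r9

%r9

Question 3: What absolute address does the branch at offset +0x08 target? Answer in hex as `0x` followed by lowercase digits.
0x4934

[08] 04 00 00 a4 → 0xa4000004
  opcode bits[31:26]=0x29: bl/J
  [25:0] imm=4 = $4
  target = base 0x4924 + off 0x08 + 4 + imm 4 = 0x4934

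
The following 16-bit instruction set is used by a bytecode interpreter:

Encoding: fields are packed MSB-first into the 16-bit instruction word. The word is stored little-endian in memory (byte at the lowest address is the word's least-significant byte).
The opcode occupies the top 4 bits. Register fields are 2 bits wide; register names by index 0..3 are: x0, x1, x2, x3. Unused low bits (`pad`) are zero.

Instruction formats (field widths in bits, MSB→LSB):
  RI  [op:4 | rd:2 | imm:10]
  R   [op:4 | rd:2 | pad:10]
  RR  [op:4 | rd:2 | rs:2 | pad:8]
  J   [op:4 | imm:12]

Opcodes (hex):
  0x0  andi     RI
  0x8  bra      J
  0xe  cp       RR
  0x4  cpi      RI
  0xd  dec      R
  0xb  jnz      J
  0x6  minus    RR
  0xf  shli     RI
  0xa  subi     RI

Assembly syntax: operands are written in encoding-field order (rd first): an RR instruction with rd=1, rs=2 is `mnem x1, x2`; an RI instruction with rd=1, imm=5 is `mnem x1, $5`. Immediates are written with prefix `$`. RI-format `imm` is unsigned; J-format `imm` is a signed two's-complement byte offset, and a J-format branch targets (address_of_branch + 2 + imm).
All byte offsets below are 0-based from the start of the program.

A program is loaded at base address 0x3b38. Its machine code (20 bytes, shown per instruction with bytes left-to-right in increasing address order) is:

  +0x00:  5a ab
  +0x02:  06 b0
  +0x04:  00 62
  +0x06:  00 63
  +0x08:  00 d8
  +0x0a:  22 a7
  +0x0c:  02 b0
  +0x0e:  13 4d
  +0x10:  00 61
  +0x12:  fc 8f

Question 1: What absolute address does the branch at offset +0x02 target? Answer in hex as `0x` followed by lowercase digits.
0x3b42

off 0x02: read 06 b0 as little → 0xb006
  top 4b → 0xb → jnz [J]
  imm@[11:0]=0x6 ⇒ $6
  target = base 0x3b38 + off 0x02 + 2 + imm 6 = 0x3b42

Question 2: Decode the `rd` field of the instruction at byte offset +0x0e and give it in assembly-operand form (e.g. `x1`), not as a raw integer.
off 0x0e: read 13 4d as little → 0x4d13
  opcode bits[15:12]=0x4: cpi/RI
  rd: (w>>10)&0x3=0x3 → x3
  imm: (w>>0)&0x3ff=0x113 → $275

x3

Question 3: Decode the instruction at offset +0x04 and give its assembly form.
+0x04: 00 62 ⇒ word 0x6200 (little)
  top 4b → 0x6 → minus [RR]
  [11:10] rd=0 = x0
  [9:8] rs=2 = x2

minus x0, x2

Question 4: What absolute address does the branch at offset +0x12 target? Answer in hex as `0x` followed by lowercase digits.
0x3b48

[12] fc 8f → 0x8ffc
  op=0x8ffc>>12=0x8 ⇒ bra (J)
  [11:0] imm=4092 (s12→-4) = $-4
  target = base 0x3b38 + off 0x12 + 2 + imm -4 = 0x3b48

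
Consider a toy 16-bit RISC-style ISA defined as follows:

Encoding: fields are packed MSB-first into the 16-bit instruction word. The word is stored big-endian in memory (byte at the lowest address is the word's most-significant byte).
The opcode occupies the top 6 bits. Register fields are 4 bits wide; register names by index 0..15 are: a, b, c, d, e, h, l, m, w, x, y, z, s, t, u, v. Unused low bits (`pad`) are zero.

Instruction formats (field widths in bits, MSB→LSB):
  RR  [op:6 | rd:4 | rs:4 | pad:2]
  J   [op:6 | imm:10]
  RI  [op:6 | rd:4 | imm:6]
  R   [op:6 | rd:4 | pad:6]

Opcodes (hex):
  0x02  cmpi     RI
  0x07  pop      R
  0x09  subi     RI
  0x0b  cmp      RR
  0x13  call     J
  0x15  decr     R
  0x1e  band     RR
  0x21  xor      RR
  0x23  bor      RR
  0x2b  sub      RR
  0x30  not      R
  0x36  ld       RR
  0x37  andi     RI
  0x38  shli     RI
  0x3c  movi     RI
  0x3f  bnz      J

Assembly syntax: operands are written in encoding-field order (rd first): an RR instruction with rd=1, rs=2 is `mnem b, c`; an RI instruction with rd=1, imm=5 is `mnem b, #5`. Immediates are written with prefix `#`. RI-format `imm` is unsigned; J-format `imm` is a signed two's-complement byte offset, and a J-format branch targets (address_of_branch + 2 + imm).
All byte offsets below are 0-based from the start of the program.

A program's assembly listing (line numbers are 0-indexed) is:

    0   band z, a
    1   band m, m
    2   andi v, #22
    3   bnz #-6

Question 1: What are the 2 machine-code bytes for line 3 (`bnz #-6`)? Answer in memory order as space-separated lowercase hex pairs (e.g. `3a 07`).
3. bnz fields op=0x3f:6|imm=-6:10 → word fffah → ff fa

ff fa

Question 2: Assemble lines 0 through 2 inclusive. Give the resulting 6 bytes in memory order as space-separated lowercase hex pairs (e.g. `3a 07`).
7a c0 79 dc df d6

L0: band op=0x1e:6|rd=11:4|rs=0:4|pad=0:2 ⇒ 0x7ac0 ⇒ big 7a c0
L1: band op=0x1e:6|rd=7:4|rs=7:4|pad=0:2 ⇒ 0x79dc ⇒ big 79 dc
L2: andi op=0x37:6|rd=15:4|imm=22:6 ⇒ 0xdfd6 ⇒ big df d6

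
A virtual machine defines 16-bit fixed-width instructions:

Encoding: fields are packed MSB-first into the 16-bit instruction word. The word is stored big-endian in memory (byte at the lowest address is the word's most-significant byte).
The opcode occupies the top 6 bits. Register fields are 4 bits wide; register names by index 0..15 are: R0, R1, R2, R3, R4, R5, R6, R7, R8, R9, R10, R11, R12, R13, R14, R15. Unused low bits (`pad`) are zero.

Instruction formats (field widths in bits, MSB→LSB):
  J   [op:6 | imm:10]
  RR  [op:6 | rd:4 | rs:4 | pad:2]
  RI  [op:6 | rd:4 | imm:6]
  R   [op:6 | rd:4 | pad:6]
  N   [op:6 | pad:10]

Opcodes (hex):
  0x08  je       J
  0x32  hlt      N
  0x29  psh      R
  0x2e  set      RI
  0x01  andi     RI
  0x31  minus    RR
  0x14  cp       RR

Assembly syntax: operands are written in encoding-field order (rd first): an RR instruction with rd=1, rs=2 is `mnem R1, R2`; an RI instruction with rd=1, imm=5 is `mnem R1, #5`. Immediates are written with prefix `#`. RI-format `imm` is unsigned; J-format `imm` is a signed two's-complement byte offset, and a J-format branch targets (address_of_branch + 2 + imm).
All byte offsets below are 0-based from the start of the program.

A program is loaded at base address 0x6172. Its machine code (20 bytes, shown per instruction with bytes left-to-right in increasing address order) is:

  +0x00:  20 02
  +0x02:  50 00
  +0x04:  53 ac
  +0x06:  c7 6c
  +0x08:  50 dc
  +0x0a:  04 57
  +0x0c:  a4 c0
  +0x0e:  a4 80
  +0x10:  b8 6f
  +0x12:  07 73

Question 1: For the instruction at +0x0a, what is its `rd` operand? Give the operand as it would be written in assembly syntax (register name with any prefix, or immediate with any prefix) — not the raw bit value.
@+0a  big-endian(04 57) = 0x0457
  op=0x0457>>10=0x1 ⇒ andi (RI)
  [9:6] rd=1 = R1
  [5:0] imm=23 = #23

R1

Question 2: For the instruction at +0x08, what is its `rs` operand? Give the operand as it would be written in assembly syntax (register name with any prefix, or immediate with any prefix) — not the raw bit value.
R7

+0x08: 50 dc ⇒ word 0x50dc (big)
  top 6b → 0x14 → cp [RR]
  [9:6] rd=3 = R3
  [5:2] rs=7 = R7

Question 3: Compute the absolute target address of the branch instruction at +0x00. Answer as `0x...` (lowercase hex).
0x6176

@+00  big-endian(20 02) = 0x2002
  op=0x2002>>10=0x8 ⇒ je (J)
  imm@[9:0]=0x2 ⇒ #2
  target = base 0x6172 + off 0x00 + 2 + imm 2 = 0x6176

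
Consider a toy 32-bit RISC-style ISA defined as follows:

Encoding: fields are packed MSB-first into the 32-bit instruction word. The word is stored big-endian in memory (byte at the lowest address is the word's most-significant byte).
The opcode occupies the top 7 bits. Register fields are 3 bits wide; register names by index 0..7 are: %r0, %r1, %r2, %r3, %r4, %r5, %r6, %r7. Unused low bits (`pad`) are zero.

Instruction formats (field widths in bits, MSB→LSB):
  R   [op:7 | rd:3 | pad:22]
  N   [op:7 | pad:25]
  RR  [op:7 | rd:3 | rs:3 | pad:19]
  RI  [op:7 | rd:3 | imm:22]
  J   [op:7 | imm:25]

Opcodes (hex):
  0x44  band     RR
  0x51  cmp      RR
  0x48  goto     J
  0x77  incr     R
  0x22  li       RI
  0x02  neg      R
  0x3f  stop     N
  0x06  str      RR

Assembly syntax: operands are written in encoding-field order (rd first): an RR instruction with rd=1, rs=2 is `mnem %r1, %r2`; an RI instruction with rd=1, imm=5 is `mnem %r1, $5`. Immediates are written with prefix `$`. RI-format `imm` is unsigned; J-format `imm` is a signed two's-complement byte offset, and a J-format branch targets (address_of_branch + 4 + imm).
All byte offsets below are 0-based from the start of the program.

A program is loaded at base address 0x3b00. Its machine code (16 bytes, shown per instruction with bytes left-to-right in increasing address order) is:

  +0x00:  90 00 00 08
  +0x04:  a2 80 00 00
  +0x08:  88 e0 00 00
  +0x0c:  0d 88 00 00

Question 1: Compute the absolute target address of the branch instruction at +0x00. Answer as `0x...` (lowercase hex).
@+00  big-endian(90 00 00 08) = 0x90000008
  opcode bits[31:25]=0x48: goto/J
  imm@[24:0]=0x8 ⇒ $8
  target = base 0x3b00 + off 0x00 + 4 + imm 8 = 0x3b0c

0x3b0c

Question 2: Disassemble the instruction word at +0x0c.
off 0x0c: read 0d 88 00 00 as big → 0x0d880000
  op=0x0d880000>>25=0x6 ⇒ str (RR)
  rd@[24:22]=0x6 ⇒ %r6
  rs@[21:19]=0x1 ⇒ %r1

str %r6, %r1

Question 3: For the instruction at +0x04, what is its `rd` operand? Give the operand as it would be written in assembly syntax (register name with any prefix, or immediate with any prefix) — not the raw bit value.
%r2

[04] a2 80 00 00 → 0xa2800000
  top 7b → 0x51 → cmp [RR]
  rd@[24:22]=0x2 ⇒ %r2
  rs@[21:19]=0x0 ⇒ %r0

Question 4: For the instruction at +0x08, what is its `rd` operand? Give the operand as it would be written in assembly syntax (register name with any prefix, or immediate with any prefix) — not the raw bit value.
+0x08: 88 e0 00 00 ⇒ word 0x88e00000 (big)
  top 7b → 0x44 → band [RR]
  [24:22] rd=3 = %r3
  [21:19] rs=4 = %r4

%r3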